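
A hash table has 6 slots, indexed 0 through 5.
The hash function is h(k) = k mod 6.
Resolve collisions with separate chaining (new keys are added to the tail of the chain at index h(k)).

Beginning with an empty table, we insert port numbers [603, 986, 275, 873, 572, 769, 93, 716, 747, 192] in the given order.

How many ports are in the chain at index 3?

603 -> bucket 3
986 -> bucket 2
275 -> bucket 5
873 -> bucket 3 (collision)
572 -> bucket 2 (collision)
769 -> bucket 1
93 -> bucket 3 (collision)
716 -> bucket 2 (collision)
747 -> bucket 3 (collision)
192 -> bucket 0
Final buckets:
0: 192
1: 769
2: 986 -> 572 -> 716
3: 603 -> 873 -> 93 -> 747
4: .
5: 275

4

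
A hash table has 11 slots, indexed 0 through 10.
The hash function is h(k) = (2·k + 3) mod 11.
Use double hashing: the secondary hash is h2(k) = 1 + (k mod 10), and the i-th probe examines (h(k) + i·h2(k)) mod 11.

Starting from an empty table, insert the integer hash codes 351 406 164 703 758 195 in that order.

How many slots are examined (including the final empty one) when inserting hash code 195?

2

Insert 351: h=1, slot 1 empty → index 1.
Insert 406: h=1, h2=7, slot 1 occupied → index 8.
Insert 164: h=1, h2=5, slot 1 occupied → index 6.
Insert 703: h=1, h2=4, slot 1 occupied → index 5.
Insert 758: h=1, h2=9, slot 1 occupied → index 10.
Insert 195: h=8, h2=6, slot 8 occupied → index 3.
Table: [., 351, ., 195, ., 703, 164, ., 406, ., 758]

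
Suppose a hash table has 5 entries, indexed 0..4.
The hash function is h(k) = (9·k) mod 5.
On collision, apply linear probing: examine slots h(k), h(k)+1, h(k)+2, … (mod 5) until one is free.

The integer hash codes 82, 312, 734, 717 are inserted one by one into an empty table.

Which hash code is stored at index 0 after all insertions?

82: h=3 -> slot 3
312: h=3, probe 3,4 -> slot 4
734: h=1 -> slot 1
717: h=3, probe 3,4,0 -> slot 0
Table: [717, 734, —, 82, 312]

717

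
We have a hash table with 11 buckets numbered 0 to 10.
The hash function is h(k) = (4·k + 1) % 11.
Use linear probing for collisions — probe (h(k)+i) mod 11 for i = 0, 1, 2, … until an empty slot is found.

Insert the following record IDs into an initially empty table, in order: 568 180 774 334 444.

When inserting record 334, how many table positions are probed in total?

4

568 hashes to 7; slot 7 is free -> place at 7.
180 hashes to 6; slot 6 is free -> place at 6.
774 hashes to 6; 6,7 taken -> place at 8.
334 hashes to 6; 6,7,8 taken -> place at 9.
444 hashes to 6; 6,7,8,9 taken -> place at 10.
Table: [—, —, —, —, —, —, 180, 568, 774, 334, 444]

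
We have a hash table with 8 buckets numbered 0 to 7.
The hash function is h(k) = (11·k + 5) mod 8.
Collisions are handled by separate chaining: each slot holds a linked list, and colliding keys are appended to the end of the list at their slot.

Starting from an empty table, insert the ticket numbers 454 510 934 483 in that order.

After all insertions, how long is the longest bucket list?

Insert 454: h=7, bucket 7 empty → new chain.
Insert 510: h=7, bucket 7 nonempty → append to chain.
Insert 934: h=7, bucket 7 nonempty → append to chain.
Insert 483: h=6, bucket 6 empty → new chain.
Final buckets:
0: .
1: .
2: .
3: .
4: .
5: .
6: 483
7: 454 -> 510 -> 934

3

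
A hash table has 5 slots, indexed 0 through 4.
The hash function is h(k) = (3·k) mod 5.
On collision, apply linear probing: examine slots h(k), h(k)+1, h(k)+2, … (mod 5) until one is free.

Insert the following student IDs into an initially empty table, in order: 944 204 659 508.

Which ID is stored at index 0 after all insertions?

508

Insert 944: h=2, slot 2 empty → index 2.
Insert 204: h=2, slot 2 occupied → index 3.
Insert 659: h=2, slots 2,3 occupied → index 4.
Insert 508: h=4, slot 4 occupied → index 0.
Table: [508, -, 944, 204, 659]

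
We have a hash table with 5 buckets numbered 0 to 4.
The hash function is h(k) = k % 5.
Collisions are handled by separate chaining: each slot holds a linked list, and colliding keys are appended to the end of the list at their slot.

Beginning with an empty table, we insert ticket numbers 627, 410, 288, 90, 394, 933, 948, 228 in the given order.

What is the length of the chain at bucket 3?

4

Insert 627: h=2, bucket 2 empty → new chain.
Insert 410: h=0, bucket 0 empty → new chain.
Insert 288: h=3, bucket 3 empty → new chain.
Insert 90: h=0, bucket 0 nonempty → append to chain.
Insert 394: h=4, bucket 4 empty → new chain.
Insert 933: h=3, bucket 3 nonempty → append to chain.
Insert 948: h=3, bucket 3 nonempty → append to chain.
Insert 228: h=3, bucket 3 nonempty → append to chain.
Final buckets:
0: 410 -> 90
1: ∅
2: 627
3: 288 -> 933 -> 948 -> 228
4: 394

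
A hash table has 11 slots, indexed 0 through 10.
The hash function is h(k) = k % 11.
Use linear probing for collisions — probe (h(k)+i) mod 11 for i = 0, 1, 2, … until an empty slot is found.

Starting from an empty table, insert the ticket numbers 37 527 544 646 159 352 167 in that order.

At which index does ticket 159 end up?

6

Insert 37: h=4, slot 4 empty => index 4.
Insert 527: h=10, slot 10 empty => index 10.
Insert 544: h=5, slot 5 empty => index 5.
Insert 646: h=8, slot 8 empty => index 8.
Insert 159: h=5, slot 5 occupied => index 6.
Insert 352: h=0, slot 0 empty => index 0.
Insert 167: h=2, slot 2 empty => index 2.
Table: [352, ., 167, ., 37, 544, 159, ., 646, ., 527]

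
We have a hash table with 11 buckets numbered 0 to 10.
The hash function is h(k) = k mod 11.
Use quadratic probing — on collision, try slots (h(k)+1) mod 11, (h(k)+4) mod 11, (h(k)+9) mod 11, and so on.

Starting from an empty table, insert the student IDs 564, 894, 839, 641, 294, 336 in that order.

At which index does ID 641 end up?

564: h=3 => slot 3
894: h=3, probe 3,4 => slot 4
839: h=3, probe 3,4,7 => slot 7
641: h=3, probe 3,4,7,1 => slot 1
294: h=8 => slot 8
336: h=6 => slot 6
Table: [—, 641, —, 564, 894, —, 336, 839, 294, —, —]

1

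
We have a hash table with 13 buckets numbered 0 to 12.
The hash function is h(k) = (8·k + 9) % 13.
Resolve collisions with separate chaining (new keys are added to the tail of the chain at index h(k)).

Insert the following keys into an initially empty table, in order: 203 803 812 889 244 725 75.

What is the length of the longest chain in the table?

4

Insert 203: h=8, bucket 8 empty -> new chain.
Insert 803: h=11, bucket 11 empty -> new chain.
Insert 812: h=5, bucket 5 empty -> new chain.
Insert 889: h=10, bucket 10 empty -> new chain.
Insert 244: h=11, bucket 11 nonempty -> append to chain.
Insert 725: h=11, bucket 11 nonempty -> append to chain.
Insert 75: h=11, bucket 11 nonempty -> append to chain.
Final buckets:
0: .
1: .
2: .
3: .
4: .
5: 812
6: .
7: .
8: 203
9: .
10: 889
11: 803 -> 244 -> 725 -> 75
12: .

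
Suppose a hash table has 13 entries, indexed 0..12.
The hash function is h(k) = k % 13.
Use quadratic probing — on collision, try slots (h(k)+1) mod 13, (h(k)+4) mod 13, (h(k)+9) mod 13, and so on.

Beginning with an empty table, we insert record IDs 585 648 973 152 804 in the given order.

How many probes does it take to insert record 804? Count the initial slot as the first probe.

3

Insert 585: h=0, slot 0 empty -> index 0.
Insert 648: h=11, slot 11 empty -> index 11.
Insert 973: h=11, slot 11 occupied -> index 12.
Insert 152: h=9, slot 9 empty -> index 9.
Insert 804: h=11, slots 11,12 occupied -> index 2.
Table: [585, ., 804, ., ., ., ., ., ., 152, ., 648, 973]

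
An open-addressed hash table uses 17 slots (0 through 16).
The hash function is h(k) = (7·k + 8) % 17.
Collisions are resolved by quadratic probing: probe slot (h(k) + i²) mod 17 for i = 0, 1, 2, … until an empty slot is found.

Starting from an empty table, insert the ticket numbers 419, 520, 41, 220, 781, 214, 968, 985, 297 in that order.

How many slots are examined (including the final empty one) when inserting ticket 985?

Insert 419: h=0, slot 0 empty → index 0.
Insert 520: h=10, slot 10 empty → index 10.
Insert 41: h=6, slot 6 empty → index 6.
Insert 220: h=1, slot 1 empty → index 1.
Insert 781: h=1, slot 1 occupied → index 2.
Insert 214: h=10, slot 10 occupied → index 11.
Insert 968: h=1, slots 1,2 occupied → index 5.
Insert 985: h=1, slots 1,2,5,10,0 occupied → index 9.
Insert 297: h=13, slot 13 empty → index 13.
Table: [419, 220, 781, -, -, 968, 41, -, -, 985, 520, 214, -, 297, -, -, -]

6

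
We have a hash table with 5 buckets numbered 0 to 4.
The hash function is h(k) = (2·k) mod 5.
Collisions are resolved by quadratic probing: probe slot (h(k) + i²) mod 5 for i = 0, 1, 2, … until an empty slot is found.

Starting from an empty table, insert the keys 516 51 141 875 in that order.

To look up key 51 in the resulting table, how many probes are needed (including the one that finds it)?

2

Insert 516: h=2, slot 2 empty -> index 2.
Insert 51: h=2, slot 2 occupied -> index 3.
Insert 141: h=2, slots 2,3 occupied -> index 1.
Insert 875: h=0, slot 0 empty -> index 0.
Table: [875, 141, 516, 51, —]
Lookup 51: h=2, probe 2,3 → found at 3.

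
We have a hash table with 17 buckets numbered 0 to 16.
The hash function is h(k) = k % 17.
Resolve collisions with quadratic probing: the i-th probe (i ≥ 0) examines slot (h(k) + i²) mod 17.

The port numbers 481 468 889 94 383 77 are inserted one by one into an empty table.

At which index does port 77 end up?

1

481 hashes to 5; slot 5 is free -> place at 5.
468 hashes to 9; slot 9 is free -> place at 9.
889 hashes to 5; 5 taken -> place at 6.
94 hashes to 9; 9 taken -> place at 10.
383 hashes to 9; 9,10 taken -> place at 13.
77 hashes to 9; 9,10,13 taken -> place at 1.
Table: [∅, 77, ∅, ∅, ∅, 481, 889, ∅, ∅, 468, 94, ∅, ∅, 383, ∅, ∅, ∅]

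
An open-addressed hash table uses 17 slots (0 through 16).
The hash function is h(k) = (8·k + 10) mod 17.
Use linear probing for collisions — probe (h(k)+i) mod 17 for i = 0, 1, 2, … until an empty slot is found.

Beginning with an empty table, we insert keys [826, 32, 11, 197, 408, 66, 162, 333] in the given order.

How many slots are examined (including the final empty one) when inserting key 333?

3

Insert 826: h=5, slot 5 empty → index 5.
Insert 32: h=11, slot 11 empty → index 11.
Insert 11: h=13, slot 13 empty → index 13.
Insert 197: h=5, slot 5 occupied → index 6.
Insert 408: h=10, slot 10 empty → index 10.
Insert 66: h=11, slot 11 occupied → index 12.
Insert 162: h=14, slot 14 empty → index 14.
Insert 333: h=5, slots 5,6 occupied → index 7.
Table: [—, —, —, —, —, 826, 197, 333, —, —, 408, 32, 66, 11, 162, —, —]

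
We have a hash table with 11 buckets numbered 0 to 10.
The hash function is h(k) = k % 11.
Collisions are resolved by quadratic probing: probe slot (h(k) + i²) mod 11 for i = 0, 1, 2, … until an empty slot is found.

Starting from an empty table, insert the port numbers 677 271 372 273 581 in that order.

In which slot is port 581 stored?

677 hashes to 6; slot 6 is free → place at 6.
271 hashes to 7; slot 7 is free → place at 7.
372 hashes to 9; slot 9 is free → place at 9.
273 hashes to 9; 9 taken → place at 10.
581 hashes to 9; 9,10 taken → place at 2.
Table: [-, -, 581, -, -, -, 677, 271, -, 372, 273]

2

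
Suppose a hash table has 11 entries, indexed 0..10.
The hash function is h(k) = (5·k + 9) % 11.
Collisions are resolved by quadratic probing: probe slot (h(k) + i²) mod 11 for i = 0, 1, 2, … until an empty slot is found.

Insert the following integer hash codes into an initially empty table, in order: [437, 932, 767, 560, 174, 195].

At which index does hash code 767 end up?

9

Insert 437: h=5, slot 5 empty => index 5.
Insert 932: h=5, slot 5 occupied => index 6.
Insert 767: h=5, slots 5,6 occupied => index 9.
Insert 560: h=4, slot 4 empty => index 4.
Insert 174: h=10, slot 10 empty => index 10.
Insert 195: h=5, slots 5,6,9 occupied => index 3.
Table: [-, -, -, 195, 560, 437, 932, -, -, 767, 174]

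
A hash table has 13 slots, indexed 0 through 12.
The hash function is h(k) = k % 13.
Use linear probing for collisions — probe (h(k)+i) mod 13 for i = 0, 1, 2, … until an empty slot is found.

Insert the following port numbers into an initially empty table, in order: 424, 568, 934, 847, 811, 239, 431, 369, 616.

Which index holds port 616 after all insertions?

Insert 424: h=8, slot 8 empty -> index 8.
Insert 568: h=9, slot 9 empty -> index 9.
Insert 934: h=11, slot 11 empty -> index 11.
Insert 847: h=2, slot 2 empty -> index 2.
Insert 811: h=5, slot 5 empty -> index 5.
Insert 239: h=5, slot 5 occupied -> index 6.
Insert 431: h=2, slot 2 occupied -> index 3.
Insert 369: h=5, slots 5,6 occupied -> index 7.
Insert 616: h=5, slots 5,6,7,8,9 occupied -> index 10.
Table: [∅, ∅, 847, 431, ∅, 811, 239, 369, 424, 568, 616, 934, ∅]

10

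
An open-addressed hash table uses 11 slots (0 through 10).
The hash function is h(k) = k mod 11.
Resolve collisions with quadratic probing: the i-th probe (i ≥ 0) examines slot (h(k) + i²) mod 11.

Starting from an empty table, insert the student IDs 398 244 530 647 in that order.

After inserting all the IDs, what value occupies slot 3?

Insert 398: h=2, slot 2 empty -> index 2.
Insert 244: h=2, slot 2 occupied -> index 3.
Insert 530: h=2, slots 2,3 occupied -> index 6.
Insert 647: h=9, slot 9 empty -> index 9.
Table: [—, —, 398, 244, —, —, 530, —, —, 647, —]

244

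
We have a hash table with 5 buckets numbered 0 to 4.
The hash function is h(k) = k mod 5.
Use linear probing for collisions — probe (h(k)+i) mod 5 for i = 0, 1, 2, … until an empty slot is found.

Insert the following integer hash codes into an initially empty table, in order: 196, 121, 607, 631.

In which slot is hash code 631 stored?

4

196 hashes to 1; slot 1 is free -> place at 1.
121 hashes to 1; 1 taken -> place at 2.
607 hashes to 2; 2 taken -> place at 3.
631 hashes to 1; 1,2,3 taken -> place at 4.
Table: [_, 196, 121, 607, 631]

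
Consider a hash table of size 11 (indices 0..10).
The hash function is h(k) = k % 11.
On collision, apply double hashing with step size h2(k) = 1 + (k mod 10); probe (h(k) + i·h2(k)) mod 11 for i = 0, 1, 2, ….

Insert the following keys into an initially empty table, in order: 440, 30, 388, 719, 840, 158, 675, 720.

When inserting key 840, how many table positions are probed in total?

2

Insert 440: h=0, slot 0 empty -> index 0.
Insert 30: h=8, slot 8 empty -> index 8.
Insert 388: h=3, slot 3 empty -> index 3.
Insert 719: h=4, slot 4 empty -> index 4.
Insert 840: h=4, h2=1, slot 4 occupied -> index 5.
Insert 158: h=4, h2=9, slot 4 occupied -> index 2.
Insert 675: h=4, h2=6, slot 4 occupied -> index 10.
Insert 720: h=5, h2=1, slot 5 occupied -> index 6.
Table: [440, —, 158, 388, 719, 840, 720, —, 30, —, 675]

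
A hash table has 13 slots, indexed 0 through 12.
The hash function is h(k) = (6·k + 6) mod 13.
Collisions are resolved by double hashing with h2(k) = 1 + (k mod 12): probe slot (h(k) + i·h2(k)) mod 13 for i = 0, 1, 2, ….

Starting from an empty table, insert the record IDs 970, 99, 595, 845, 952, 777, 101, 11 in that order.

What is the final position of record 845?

Insert 970: h=2, slot 2 empty → index 2.
Insert 99: h=2, h2=4, slot 2 occupied → index 6.
Insert 595: h=1, slot 1 empty → index 1.
Insert 845: h=6, h2=6, slot 6 occupied → index 12.
Insert 952: h=11, slot 11 empty → index 11.
Insert 777: h=1, h2=10, slots 1,11 occupied → index 8.
Insert 101: h=1, h2=6, slot 1 occupied → index 7.
Insert 11: h=7, h2=12, slots 7,6 occupied → index 5.
Table: [∅, 595, 970, ∅, ∅, 11, 99, 101, 777, ∅, ∅, 952, 845]

12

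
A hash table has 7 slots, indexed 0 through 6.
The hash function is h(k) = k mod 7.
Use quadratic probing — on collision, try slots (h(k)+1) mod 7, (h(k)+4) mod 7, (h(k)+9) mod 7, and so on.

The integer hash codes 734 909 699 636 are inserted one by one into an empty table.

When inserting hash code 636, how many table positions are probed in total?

734: h=6 -> slot 6
909: h=6, probe 6,0 -> slot 0
699: h=6, probe 6,0,3 -> slot 3
636: h=6, probe 6,0,3,1 -> slot 1
Table: [909, 636, ., 699, ., ., 734]

4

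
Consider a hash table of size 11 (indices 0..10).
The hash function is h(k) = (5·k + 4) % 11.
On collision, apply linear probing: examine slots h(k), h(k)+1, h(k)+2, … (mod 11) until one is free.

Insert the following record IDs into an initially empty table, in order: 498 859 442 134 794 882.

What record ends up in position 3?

442

498 hashes to 8; slot 8 is free → place at 8.
859 hashes to 9; slot 9 is free → place at 9.
442 hashes to 3; slot 3 is free → place at 3.
134 hashes to 3; 3 taken → place at 4.
794 hashes to 3; 3,4 taken → place at 5.
882 hashes to 3; 3,4,5 taken → place at 6.
Table: [., ., ., 442, 134, 794, 882, ., 498, 859, .]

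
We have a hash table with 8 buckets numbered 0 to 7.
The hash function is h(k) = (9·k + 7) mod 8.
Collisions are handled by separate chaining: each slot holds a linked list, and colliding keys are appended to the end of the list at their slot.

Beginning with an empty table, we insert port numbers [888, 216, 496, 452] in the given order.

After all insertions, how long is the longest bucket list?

3

888 → bucket 7
216 → bucket 7 (collision)
496 → bucket 7 (collision)
452 → bucket 3
Final buckets:
0: -
1: -
2: -
3: 452
4: -
5: -
6: -
7: 888 -> 216 -> 496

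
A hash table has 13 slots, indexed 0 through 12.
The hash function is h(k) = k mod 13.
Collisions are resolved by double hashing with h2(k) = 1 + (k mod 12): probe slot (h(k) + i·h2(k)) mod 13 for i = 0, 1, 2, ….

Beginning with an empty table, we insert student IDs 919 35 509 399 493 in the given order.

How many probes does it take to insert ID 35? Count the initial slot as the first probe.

2

919: h=9 -> slot 9
35: h=9, h2=12, probe 9,8 -> slot 8
509: h=2 -> slot 2
399: h=9, h2=4, probe 9,0 -> slot 0
493: h=12 -> slot 12
Table: [399, ., 509, ., ., ., ., ., 35, 919, ., ., 493]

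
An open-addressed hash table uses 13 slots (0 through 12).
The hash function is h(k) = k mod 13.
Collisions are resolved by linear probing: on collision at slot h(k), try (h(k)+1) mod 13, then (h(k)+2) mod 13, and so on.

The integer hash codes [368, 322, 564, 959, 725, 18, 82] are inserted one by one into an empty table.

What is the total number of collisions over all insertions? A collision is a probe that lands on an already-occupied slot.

Insert 368: h=4, slot 4 empty → index 4.
Insert 322: h=10, slot 10 empty → index 10.
Insert 564: h=5, slot 5 empty → index 5.
Insert 959: h=10, slot 10 occupied → index 11.
Insert 725: h=10, slots 10,11 occupied → index 12.
Insert 18: h=5, slot 5 occupied → index 6.
Insert 82: h=4, slots 4,5,6 occupied → index 7.
Table: [_, _, _, _, 368, 564, 18, 82, _, _, 322, 959, 725]

7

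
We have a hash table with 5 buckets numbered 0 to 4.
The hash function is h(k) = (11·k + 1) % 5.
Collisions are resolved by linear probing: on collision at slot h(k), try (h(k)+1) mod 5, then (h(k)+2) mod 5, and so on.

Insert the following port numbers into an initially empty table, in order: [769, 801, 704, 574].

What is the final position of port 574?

3

769: h=0 => slot 0
801: h=2 => slot 2
704: h=0, probe 0,1 => slot 1
574: h=0, probe 0,1,2,3 => slot 3
Table: [769, 704, 801, 574, .]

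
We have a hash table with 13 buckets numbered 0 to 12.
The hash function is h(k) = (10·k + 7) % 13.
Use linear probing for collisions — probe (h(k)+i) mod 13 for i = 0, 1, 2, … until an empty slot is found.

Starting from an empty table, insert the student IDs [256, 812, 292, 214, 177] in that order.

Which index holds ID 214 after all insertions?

256 hashes to 6; slot 6 is free → place at 6.
812 hashes to 2; slot 2 is free → place at 2.
292 hashes to 2; 2 taken → place at 3.
214 hashes to 2; 2,3 taken → place at 4.
177 hashes to 9; slot 9 is free → place at 9.
Table: [∅, ∅, 812, 292, 214, ∅, 256, ∅, ∅, 177, ∅, ∅, ∅]

4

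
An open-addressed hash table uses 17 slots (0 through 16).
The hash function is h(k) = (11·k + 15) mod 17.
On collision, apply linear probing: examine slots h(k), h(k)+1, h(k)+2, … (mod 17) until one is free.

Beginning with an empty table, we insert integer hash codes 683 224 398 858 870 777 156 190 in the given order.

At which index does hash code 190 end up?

683: h=14 → slot 14
224: h=14, probe 14,15 → slot 15
398: h=7 → slot 7
858: h=1 → slot 1
870: h=14, probe 14,15,16 → slot 16
777: h=11 → slot 11
156: h=14, probe 14,15,16,0 → slot 0
190: h=14, probe 14,15,16,0,1,2 → slot 2
Table: [156, 858, 190, _, _, _, _, 398, _, _, _, 777, _, _, 683, 224, 870]

2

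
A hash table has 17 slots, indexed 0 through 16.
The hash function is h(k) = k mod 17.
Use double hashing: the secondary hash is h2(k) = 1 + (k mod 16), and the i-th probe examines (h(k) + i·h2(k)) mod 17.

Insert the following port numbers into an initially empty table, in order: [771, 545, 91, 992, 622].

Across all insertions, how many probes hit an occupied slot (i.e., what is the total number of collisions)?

3

771: h=6 => slot 6
545: h=1 => slot 1
91: h=6, h2=12, probe 6,1,13 => slot 13
992: h=6, h2=1, probe 6,7 => slot 7
622: h=10 => slot 10
Table: [∅, 545, ∅, ∅, ∅, ∅, 771, 992, ∅, ∅, 622, ∅, ∅, 91, ∅, ∅, ∅]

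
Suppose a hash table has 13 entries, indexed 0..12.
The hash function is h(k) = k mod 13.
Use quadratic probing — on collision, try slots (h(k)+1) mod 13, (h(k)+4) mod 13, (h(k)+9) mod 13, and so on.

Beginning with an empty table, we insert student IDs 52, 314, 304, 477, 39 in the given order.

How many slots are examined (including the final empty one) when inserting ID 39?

2

Insert 52: h=0, slot 0 empty => index 0.
Insert 314: h=2, slot 2 empty => index 2.
Insert 304: h=5, slot 5 empty => index 5.
Insert 477: h=9, slot 9 empty => index 9.
Insert 39: h=0, slot 0 occupied => index 1.
Table: [52, 39, 314, _, _, 304, _, _, _, 477, _, _, _]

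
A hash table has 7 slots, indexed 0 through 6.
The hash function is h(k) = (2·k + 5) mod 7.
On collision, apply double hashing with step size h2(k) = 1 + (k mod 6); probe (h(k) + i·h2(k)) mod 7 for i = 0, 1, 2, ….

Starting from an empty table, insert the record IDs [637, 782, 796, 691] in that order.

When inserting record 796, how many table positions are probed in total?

637: h=5 => slot 5
782: h=1 => slot 1
796: h=1, h2=5, probe 1,6 => slot 6
691: h=1, h2=2, probe 1,3 => slot 3
Table: [∅, 782, ∅, 691, ∅, 637, 796]

2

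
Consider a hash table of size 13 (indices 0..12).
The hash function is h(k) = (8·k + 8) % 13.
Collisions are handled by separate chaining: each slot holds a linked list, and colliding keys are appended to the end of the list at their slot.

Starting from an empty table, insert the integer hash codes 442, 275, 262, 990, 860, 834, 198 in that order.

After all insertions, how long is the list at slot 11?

442 -> bucket 8
275 -> bucket 11
262 -> bucket 11 (collision)
990 -> bucket 11 (collision)
860 -> bucket 11 (collision)
834 -> bucket 11 (collision)
198 -> bucket 6
Final buckets:
0: ∅
1: ∅
2: ∅
3: ∅
4: ∅
5: ∅
6: 198
7: ∅
8: 442
9: ∅
10: ∅
11: 275 -> 262 -> 990 -> 860 -> 834
12: ∅

5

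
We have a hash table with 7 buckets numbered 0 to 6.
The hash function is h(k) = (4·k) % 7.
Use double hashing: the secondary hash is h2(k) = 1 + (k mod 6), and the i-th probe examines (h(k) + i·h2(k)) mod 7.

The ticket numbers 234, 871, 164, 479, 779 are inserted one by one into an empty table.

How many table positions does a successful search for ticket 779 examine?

234: h=5 → slot 5
871: h=5, h2=2, probe 5,0 → slot 0
164: h=5, h2=3, probe 5,1 → slot 1
479: h=5, h2=6, probe 5,4 → slot 4
779: h=1, h2=6, probe 1,0,6 → slot 6
Table: [871, 164, ., ., 479, 234, 779]
Lookup 779: h=1, h2=6, probe 1,0,6 → found at 6.

3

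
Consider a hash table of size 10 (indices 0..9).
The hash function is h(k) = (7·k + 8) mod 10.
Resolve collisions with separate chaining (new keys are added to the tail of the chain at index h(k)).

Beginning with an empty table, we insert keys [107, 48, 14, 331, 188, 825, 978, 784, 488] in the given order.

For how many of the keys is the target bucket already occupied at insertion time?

4

107 → bucket 7
48 → bucket 4
14 → bucket 6
331 → bucket 5
188 → bucket 4 (collision)
825 → bucket 3
978 → bucket 4 (collision)
784 → bucket 6 (collision)
488 → bucket 4 (collision)
Final buckets:
0: .
1: .
2: .
3: 825
4: 48 -> 188 -> 978 -> 488
5: 331
6: 14 -> 784
7: 107
8: .
9: .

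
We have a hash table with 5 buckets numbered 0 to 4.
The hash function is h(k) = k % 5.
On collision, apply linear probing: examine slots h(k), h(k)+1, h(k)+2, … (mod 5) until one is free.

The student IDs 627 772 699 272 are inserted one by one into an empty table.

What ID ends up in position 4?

627 hashes to 2; slot 2 is free -> place at 2.
772 hashes to 2; 2 taken -> place at 3.
699 hashes to 4; slot 4 is free -> place at 4.
272 hashes to 2; 2,3,4 taken -> place at 0.
Table: [272, ., 627, 772, 699]

699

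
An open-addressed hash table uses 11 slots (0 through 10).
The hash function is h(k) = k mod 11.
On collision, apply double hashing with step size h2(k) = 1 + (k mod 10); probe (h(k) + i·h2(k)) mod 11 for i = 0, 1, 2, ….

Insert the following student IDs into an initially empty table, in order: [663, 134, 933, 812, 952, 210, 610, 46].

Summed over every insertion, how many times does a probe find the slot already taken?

Insert 663: h=3, slot 3 empty → index 3.
Insert 134: h=2, slot 2 empty → index 2.
Insert 933: h=9, slot 9 empty → index 9.
Insert 812: h=9, h2=3, slot 9 occupied → index 1.
Insert 952: h=6, slot 6 empty → index 6.
Insert 210: h=1, h2=1, slots 1,2,3 occupied → index 4.
Insert 610: h=5, slot 5 empty → index 5.
Insert 46: h=2, h2=7, slots 2,9,5,1 occupied → index 8.
Table: [., 812, 134, 663, 210, 610, 952, ., 46, 933, .]

8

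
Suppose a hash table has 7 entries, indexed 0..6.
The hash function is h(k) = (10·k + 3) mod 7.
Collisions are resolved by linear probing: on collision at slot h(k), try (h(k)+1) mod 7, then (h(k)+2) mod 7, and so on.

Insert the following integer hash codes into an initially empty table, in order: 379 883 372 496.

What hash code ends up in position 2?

379 hashes to 6; slot 6 is free => place at 6.
883 hashes to 6; 6 taken => place at 0.
372 hashes to 6; 6,0 taken => place at 1.
496 hashes to 0; 0,1 taken => place at 2.
Table: [883, 372, 496, ., ., ., 379]

496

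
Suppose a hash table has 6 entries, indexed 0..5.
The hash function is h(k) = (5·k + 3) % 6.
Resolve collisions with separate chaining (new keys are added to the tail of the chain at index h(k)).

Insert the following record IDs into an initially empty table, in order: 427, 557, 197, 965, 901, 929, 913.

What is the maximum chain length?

4

427 -> bucket 2
557 -> bucket 4
197 -> bucket 4 (collision)
965 -> bucket 4 (collision)
901 -> bucket 2 (collision)
929 -> bucket 4 (collision)
913 -> bucket 2 (collision)
Final buckets:
0: -
1: -
2: 427 -> 901 -> 913
3: -
4: 557 -> 197 -> 965 -> 929
5: -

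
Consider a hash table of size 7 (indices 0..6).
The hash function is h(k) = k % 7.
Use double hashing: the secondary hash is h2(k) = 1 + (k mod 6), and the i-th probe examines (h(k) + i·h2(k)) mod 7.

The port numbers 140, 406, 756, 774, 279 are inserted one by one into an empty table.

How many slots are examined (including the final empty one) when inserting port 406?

2

140 hashes to 0; slot 0 is free → place at 0.
406 hashes to 0, h2=5; 0 taken → place at 5.
756 hashes to 0, h2=1; 0 taken → place at 1.
774 hashes to 4; slot 4 is free → place at 4.
279 hashes to 6; slot 6 is free → place at 6.
Table: [140, 756, _, _, 774, 406, 279]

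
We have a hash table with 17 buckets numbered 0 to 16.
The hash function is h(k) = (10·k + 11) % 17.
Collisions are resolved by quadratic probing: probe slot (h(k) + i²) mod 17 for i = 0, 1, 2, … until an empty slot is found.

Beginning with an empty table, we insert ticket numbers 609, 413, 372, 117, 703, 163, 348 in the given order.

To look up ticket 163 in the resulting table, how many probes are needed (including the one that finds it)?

609: h=15 -> slot 15
413: h=10 -> slot 10
372: h=8 -> slot 8
117: h=8, probe 8,9 -> slot 9
703: h=3 -> slot 3
163: h=9, probe 9,10,13 -> slot 13
348: h=6 -> slot 6
Table: [∅, ∅, ∅, 703, ∅, ∅, 348, ∅, 372, 117, 413, ∅, ∅, 163, ∅, 609, ∅]
Lookup 163: h=9, probe 9,10,13 → found at 13.

3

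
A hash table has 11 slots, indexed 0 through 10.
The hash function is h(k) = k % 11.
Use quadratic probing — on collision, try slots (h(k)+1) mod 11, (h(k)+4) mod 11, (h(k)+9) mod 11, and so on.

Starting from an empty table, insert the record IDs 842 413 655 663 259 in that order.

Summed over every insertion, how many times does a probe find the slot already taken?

Insert 842: h=6, slot 6 empty -> index 6.
Insert 413: h=6, slot 6 occupied -> index 7.
Insert 655: h=6, slots 6,7 occupied -> index 10.
Insert 663: h=3, slot 3 empty -> index 3.
Insert 259: h=6, slots 6,7,10 occupied -> index 4.
Table: [., ., ., 663, 259, ., 842, 413, ., ., 655]

6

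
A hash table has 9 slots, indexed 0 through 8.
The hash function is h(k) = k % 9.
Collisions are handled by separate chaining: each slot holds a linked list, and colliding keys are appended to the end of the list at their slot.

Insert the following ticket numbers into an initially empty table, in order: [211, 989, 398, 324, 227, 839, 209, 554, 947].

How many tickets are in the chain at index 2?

Insert 211: h=4, bucket 4 empty → new chain.
Insert 989: h=8, bucket 8 empty → new chain.
Insert 398: h=2, bucket 2 empty → new chain.
Insert 324: h=0, bucket 0 empty → new chain.
Insert 227: h=2, bucket 2 nonempty → append to chain.
Insert 839: h=2, bucket 2 nonempty → append to chain.
Insert 209: h=2, bucket 2 nonempty → append to chain.
Insert 554: h=5, bucket 5 empty → new chain.
Insert 947: h=2, bucket 2 nonempty → append to chain.
Final buckets:
0: 324
1: -
2: 398 -> 227 -> 839 -> 209 -> 947
3: -
4: 211
5: 554
6: -
7: -
8: 989

5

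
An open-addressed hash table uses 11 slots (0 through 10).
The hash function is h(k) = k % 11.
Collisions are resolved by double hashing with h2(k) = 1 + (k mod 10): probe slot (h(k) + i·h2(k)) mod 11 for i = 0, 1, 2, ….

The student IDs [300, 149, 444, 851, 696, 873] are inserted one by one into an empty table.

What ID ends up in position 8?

851

300 hashes to 3; slot 3 is free => place at 3.
149 hashes to 6; slot 6 is free => place at 6.
444 hashes to 4; slot 4 is free => place at 4.
851 hashes to 4, h2=2; 4,6 taken => place at 8.
696 hashes to 3, h2=7; 3 taken => place at 10.
873 hashes to 4, h2=4; 4,8 taken => place at 1.
Table: [—, 873, —, 300, 444, —, 149, —, 851, —, 696]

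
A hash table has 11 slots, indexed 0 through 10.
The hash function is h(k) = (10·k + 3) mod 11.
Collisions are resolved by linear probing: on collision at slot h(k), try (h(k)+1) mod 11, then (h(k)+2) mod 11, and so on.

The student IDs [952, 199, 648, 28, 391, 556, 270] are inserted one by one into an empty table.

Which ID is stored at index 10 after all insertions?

391

Insert 952: h=8, slot 8 empty => index 8.
Insert 199: h=2, slot 2 empty => index 2.
Insert 648: h=4, slot 4 empty => index 4.
Insert 28: h=8, slot 8 occupied => index 9.
Insert 391: h=8, slots 8,9 occupied => index 10.
Insert 556: h=8, slots 8,9,10 occupied => index 0.
Insert 270: h=8, slots 8,9,10,0 occupied => index 1.
Table: [556, 270, 199, ∅, 648, ∅, ∅, ∅, 952, 28, 391]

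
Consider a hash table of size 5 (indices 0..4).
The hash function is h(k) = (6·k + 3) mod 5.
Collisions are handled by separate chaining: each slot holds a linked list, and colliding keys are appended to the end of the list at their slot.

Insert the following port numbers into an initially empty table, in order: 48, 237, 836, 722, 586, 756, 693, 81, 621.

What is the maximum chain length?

5

Insert 48: h=1, bucket 1 empty → new chain.
Insert 237: h=0, bucket 0 empty → new chain.
Insert 836: h=4, bucket 4 empty → new chain.
Insert 722: h=0, bucket 0 nonempty → append to chain.
Insert 586: h=4, bucket 4 nonempty → append to chain.
Insert 756: h=4, bucket 4 nonempty → append to chain.
Insert 693: h=1, bucket 1 nonempty → append to chain.
Insert 81: h=4, bucket 4 nonempty → append to chain.
Insert 621: h=4, bucket 4 nonempty → append to chain.
Final buckets:
0: 237 -> 722
1: 48 -> 693
2: -
3: -
4: 836 -> 586 -> 756 -> 81 -> 621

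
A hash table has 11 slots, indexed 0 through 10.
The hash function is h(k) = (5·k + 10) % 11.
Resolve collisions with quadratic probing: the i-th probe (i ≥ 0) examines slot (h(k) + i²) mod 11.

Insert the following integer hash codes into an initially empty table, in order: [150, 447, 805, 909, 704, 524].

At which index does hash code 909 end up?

Insert 150: h=1, slot 1 empty -> index 1.
Insert 447: h=1, slot 1 occupied -> index 2.
Insert 805: h=9, slot 9 empty -> index 9.
Insert 909: h=1, slots 1,2 occupied -> index 5.
Insert 704: h=10, slot 10 empty -> index 10.
Insert 524: h=1, slots 1,2,5,10 occupied -> index 6.
Table: [—, 150, 447, —, —, 909, 524, —, —, 805, 704]

5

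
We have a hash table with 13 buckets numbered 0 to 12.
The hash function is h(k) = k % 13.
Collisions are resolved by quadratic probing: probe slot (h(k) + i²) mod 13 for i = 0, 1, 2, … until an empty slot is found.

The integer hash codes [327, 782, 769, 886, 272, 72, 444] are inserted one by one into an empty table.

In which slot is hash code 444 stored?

Insert 327: h=2, slot 2 empty → index 2.
Insert 782: h=2, slot 2 occupied → index 3.
Insert 769: h=2, slots 2,3 occupied → index 6.
Insert 886: h=2, slots 2,3,6 occupied → index 11.
Insert 272: h=12, slot 12 empty → index 12.
Insert 72: h=7, slot 7 empty → index 7.
Insert 444: h=2, slots 2,3,6,11 occupied → index 5.
Table: [_, _, 327, 782, _, 444, 769, 72, _, _, _, 886, 272]

5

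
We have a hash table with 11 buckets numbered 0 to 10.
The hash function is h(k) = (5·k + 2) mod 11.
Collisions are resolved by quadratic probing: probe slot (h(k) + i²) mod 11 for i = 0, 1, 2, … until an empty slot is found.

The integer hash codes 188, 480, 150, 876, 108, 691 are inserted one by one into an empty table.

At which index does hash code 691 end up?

1

188: h=7 -> slot 7
480: h=4 -> slot 4
150: h=4, probe 4,5 -> slot 5
876: h=4, probe 4,5,8 -> slot 8
108: h=3 -> slot 3
691: h=3, probe 3,4,7,1 -> slot 1
Table: [-, 691, -, 108, 480, 150, -, 188, 876, -, -]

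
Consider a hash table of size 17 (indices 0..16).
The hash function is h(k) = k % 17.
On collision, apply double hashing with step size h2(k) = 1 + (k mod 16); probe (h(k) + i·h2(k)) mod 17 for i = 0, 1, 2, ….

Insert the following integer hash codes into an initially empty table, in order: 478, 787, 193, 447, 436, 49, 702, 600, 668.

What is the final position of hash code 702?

3

478: h=2 → slot 2
787: h=5 → slot 5
193: h=6 → slot 6
447: h=5, h2=16, probe 5,4 → slot 4
436: h=11 → slot 11
49: h=15 → slot 15
702: h=5, h2=15, probe 5,3 → slot 3
600: h=5, h2=9, probe 5,14 → slot 14
668: h=5, h2=13, probe 5,1 → slot 1
Table: [-, 668, 478, 702, 447, 787, 193, -, -, -, -, 436, -, -, 600, 49, -]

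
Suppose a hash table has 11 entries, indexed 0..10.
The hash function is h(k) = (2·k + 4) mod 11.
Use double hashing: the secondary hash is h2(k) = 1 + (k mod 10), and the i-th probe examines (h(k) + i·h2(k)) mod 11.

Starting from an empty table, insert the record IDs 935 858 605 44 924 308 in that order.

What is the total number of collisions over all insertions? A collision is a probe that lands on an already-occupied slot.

935: h=4 => slot 4
858: h=4, h2=9, probe 4,2 => slot 2
605: h=4, h2=6, probe 4,10 => slot 10
44: h=4, h2=5, probe 4,9 => slot 9
924: h=4, h2=5, probe 4,9,3 => slot 3
308: h=4, h2=9, probe 4,2,0 => slot 0
Table: [308, -, 858, 924, 935, -, -, -, -, 44, 605]

7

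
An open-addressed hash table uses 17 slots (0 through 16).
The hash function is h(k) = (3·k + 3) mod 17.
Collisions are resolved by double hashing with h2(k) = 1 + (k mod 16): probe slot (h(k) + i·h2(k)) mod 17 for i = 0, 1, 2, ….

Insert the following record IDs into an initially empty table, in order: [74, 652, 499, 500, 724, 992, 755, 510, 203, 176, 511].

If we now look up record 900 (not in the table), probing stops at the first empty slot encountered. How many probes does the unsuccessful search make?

3

74: h=4 => slot 4
652: h=4, h2=13, probe 4,0 => slot 0
499: h=4, h2=4, probe 4,8 => slot 8
500: h=7 => slot 7
724: h=16 => slot 16
992: h=4, h2=1, probe 4,5 => slot 5
755: h=7, h2=4, probe 7,11 => slot 11
510: h=3 => slot 3
203: h=0, h2=12, probe 0,12 => slot 12
176: h=4, h2=1, probe 4,5,6 => slot 6
511: h=6, h2=16, probe 6,5,4,3,2 => slot 2
Table: [652, ∅, 511, 510, 74, 992, 176, 500, 499, ∅, ∅, 755, 203, ∅, ∅, ∅, 724]
Lookup 900: h=0, h2=5, probe 0,5,10 → slot 10 empty, not found.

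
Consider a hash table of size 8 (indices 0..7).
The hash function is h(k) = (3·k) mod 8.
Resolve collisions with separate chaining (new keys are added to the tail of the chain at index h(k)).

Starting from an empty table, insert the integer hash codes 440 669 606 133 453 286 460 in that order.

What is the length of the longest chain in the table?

3

Insert 440: h=0, bucket 0 empty -> new chain.
Insert 669: h=7, bucket 7 empty -> new chain.
Insert 606: h=2, bucket 2 empty -> new chain.
Insert 133: h=7, bucket 7 nonempty -> append to chain.
Insert 453: h=7, bucket 7 nonempty -> append to chain.
Insert 286: h=2, bucket 2 nonempty -> append to chain.
Insert 460: h=4, bucket 4 empty -> new chain.
Final buckets:
0: 440
1: —
2: 606 -> 286
3: —
4: 460
5: —
6: —
7: 669 -> 133 -> 453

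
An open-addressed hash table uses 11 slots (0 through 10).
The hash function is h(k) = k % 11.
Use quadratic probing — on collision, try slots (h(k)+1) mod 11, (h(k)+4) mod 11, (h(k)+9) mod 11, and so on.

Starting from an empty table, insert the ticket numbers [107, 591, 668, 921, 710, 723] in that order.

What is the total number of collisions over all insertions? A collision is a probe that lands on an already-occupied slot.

11

107: h=8 -> slot 8
591: h=8, probe 8,9 -> slot 9
668: h=8, probe 8,9,1 -> slot 1
921: h=8, probe 8,9,1,6 -> slot 6
710: h=6, probe 6,7 -> slot 7
723: h=8, probe 8,9,1,6,2 -> slot 2
Table: [_, 668, 723, _, _, _, 921, 710, 107, 591, _]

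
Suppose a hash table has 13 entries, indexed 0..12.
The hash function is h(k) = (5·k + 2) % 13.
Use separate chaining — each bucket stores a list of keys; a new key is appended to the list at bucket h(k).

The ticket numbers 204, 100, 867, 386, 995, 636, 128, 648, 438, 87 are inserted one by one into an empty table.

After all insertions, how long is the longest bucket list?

Insert 204: h=8, bucket 8 empty → new chain.
Insert 100: h=8, bucket 8 nonempty → append to chain.
Insert 867: h=8, bucket 8 nonempty → append to chain.
Insert 386: h=8, bucket 8 nonempty → append to chain.
Insert 995: h=11, bucket 11 empty → new chain.
Insert 636: h=10, bucket 10 empty → new chain.
Insert 128: h=5, bucket 5 empty → new chain.
Insert 648: h=5, bucket 5 nonempty → append to chain.
Insert 438: h=8, bucket 8 nonempty → append to chain.
Insert 87: h=8, bucket 8 nonempty → append to chain.
Final buckets:
0: ∅
1: ∅
2: ∅
3: ∅
4: ∅
5: 128 -> 648
6: ∅
7: ∅
8: 204 -> 100 -> 867 -> 386 -> 438 -> 87
9: ∅
10: 636
11: 995
12: ∅

6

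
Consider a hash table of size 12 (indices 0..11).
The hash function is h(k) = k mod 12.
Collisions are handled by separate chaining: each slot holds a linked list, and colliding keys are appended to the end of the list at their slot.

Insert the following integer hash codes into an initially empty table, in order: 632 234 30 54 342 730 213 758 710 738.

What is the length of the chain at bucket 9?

1

Insert 632: h=8, bucket 8 empty → new chain.
Insert 234: h=6, bucket 6 empty → new chain.
Insert 30: h=6, bucket 6 nonempty → append to chain.
Insert 54: h=6, bucket 6 nonempty → append to chain.
Insert 342: h=6, bucket 6 nonempty → append to chain.
Insert 730: h=10, bucket 10 empty → new chain.
Insert 213: h=9, bucket 9 empty → new chain.
Insert 758: h=2, bucket 2 empty → new chain.
Insert 710: h=2, bucket 2 nonempty → append to chain.
Insert 738: h=6, bucket 6 nonempty → append to chain.
Final buckets:
0: —
1: —
2: 758 -> 710
3: —
4: —
5: —
6: 234 -> 30 -> 54 -> 342 -> 738
7: —
8: 632
9: 213
10: 730
11: —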